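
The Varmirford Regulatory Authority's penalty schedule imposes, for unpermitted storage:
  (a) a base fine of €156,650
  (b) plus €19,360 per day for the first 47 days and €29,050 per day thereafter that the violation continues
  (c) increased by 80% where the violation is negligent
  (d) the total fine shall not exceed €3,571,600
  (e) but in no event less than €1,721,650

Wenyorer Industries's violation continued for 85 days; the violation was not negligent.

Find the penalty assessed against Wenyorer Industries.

€2,170,470

First 47 days: 47 × €19,360 = €909,920
Remaining days: (85 − 47) × €29,050 = €1,103,900
Per-day component: €909,920 + €1,103,900 = €2,013,820
Base plus per-day: €156,650 + €2,013,820 = €2,170,470
The violation was not negligent: no 80% increase.
Cap at €3,571,600: €2,170,470 is within the cap, no reduction.
Minimum €1,721,650: €2,170,470 meets the minimum, no increase.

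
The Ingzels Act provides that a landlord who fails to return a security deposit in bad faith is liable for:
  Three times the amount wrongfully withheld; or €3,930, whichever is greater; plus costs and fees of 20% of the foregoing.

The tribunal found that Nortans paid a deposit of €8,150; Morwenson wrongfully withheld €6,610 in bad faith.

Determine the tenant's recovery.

€23,796

Trebled: 3 × €6,610 = €19,830
Minimum €3,930: €19,830 meets the minimum, no increase.
Costs and fees: 20% of €19,830 = €3,966
Total recovery: €19,830 + €3,966 = €23,796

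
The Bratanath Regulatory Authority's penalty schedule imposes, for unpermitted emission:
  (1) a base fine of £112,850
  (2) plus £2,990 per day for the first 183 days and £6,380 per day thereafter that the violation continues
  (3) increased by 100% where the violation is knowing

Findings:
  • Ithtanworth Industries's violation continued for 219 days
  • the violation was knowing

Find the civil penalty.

First 183 days: 183 × £2,990 = £547,170
Remaining days: (219 − 183) × £6,380 = £229,680
Per-day component: £547,170 + £229,680 = £776,850
Base plus per-day: £112,850 + £776,850 = £889,700
Enhancement: 100% of £889,700 = £889,700
Enhanced fine: £889,700 + £889,700 = £1,779,400

£1,779,400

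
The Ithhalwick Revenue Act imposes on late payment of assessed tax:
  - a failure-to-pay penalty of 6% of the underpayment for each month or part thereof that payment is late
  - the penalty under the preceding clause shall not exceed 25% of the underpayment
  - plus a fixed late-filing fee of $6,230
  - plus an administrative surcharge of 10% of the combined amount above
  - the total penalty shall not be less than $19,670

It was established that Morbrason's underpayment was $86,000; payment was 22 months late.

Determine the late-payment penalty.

Accrued rate: 6% × 22 = 132%, capped at 25% → 25%
Failure-to-pay penalty: 25% of $86,000 = $21,500
Penalty before surcharge: $21,500 + $6,230 = $27,730
Administrative surcharge: 10% of $27,730 = $2,773
Total penalty: $27,730 + $2,773 = $30,503
Minimum $19,670: $30,503 meets the minimum, no increase.

Penalty: $30,503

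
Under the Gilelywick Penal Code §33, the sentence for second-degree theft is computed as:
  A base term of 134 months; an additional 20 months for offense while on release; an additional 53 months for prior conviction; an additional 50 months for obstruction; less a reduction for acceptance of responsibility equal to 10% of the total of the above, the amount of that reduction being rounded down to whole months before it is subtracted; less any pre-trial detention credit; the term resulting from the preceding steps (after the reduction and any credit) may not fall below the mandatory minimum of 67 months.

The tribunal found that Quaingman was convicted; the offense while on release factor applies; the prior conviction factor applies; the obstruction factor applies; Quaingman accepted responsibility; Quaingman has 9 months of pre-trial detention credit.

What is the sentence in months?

223 months

Offense while on release enhancement: +20 months
Prior conviction enhancement: +53 months
Obstruction enhancement: +50 months
Adjusted term: 134 months + 20 months + 53 months + 50 months = 257 months
Acceptance of responsibility reduction: 10% of 257 months = 25 months (rounded down)
After reduction: 257 − 25 = 232 months
Less pre-trial detention credit: 232 months − 9 months = 223 months
Minimum 67 months: 223 months meets the minimum, no increase.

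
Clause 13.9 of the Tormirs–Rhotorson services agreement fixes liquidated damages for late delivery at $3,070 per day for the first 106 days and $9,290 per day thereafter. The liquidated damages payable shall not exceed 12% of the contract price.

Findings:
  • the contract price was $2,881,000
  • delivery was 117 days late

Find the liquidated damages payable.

$345,720

First 106 days: 106 × $3,070 = $325,420
Remaining days: (117 − 106) × $9,290 = $102,190
Accrued per-day damages: $325,420 + $102,190 = $427,610
Cap: 12% of $2,881,000 = $345,720
Cap at $345,720: $427,610 exceeds the cap → $345,720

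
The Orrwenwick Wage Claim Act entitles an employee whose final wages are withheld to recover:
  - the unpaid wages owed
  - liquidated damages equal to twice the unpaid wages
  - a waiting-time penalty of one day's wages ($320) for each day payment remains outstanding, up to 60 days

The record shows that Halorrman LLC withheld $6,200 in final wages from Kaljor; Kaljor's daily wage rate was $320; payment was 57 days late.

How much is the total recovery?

Doubled: 2 × $6,200 = $12,400
Penalty days: min(57, 60) = 57
Waiting-time penalty: 57 × $320 = $18,240
Total award: $6,200 + $12,400 + $18,240 = $36,840

$36,840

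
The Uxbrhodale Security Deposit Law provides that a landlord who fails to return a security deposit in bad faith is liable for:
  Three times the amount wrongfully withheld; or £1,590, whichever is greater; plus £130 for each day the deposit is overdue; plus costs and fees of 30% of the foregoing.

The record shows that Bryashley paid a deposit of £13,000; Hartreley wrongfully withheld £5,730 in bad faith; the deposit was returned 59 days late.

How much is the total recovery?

Trebled: 3 × £5,730 = £17,190
Minimum £1,590: £17,190 meets the minimum, no increase.
Late-return penalty: 59 × £130 = £7,670
Damages plus late penalty: £17,190 + £7,670 = £24,860
Costs and fees: 30% of £24,860 = £7,458
Total recovery: £24,860 + £7,458 = £32,318

Recovery: £32,318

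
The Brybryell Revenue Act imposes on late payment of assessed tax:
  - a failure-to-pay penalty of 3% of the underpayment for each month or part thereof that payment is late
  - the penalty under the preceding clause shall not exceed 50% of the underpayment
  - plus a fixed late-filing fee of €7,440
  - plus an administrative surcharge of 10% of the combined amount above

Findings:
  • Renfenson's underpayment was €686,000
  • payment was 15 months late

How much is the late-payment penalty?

€347,754

Accrued rate: 3% × 15 = 45%, capped at 50% → 45%
Failure-to-pay penalty: 45% of €686,000 = €308,700
Penalty before surcharge: €308,700 + €7,440 = €316,140
Administrative surcharge: 10% of €316,140 = €31,614
Total penalty: €316,140 + €31,614 = €347,754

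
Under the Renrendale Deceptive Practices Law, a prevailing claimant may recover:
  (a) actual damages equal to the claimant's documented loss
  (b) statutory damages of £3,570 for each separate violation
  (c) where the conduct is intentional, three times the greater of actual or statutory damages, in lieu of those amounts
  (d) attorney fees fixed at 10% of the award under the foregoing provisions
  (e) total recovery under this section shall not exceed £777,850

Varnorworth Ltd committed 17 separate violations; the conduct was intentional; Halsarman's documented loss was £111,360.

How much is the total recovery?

£367,488

Statutory damages: 17 × £3,570 = £60,690
Greater of actual damages (£111,360) or statutory damages (£60,690): £111,360
Trebled: 3 × £111,360 = £334,080
Attorney fees: 10% of £334,080 = £33,408
Total before cap: £334,080 + £33,408 = £367,488
Cap at £777,850: £367,488 is within the cap, no reduction.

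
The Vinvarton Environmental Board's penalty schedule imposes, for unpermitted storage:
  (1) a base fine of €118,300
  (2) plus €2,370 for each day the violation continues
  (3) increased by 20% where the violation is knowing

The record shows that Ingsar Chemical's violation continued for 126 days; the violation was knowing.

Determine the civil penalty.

€500,304

Per-day component: 126 × €2,370 = €298,620
Base plus per-day: €118,300 + €298,620 = €416,920
Enhancement: 20% of €416,920 = €83,384
Enhanced fine: €416,920 + €83,384 = €500,304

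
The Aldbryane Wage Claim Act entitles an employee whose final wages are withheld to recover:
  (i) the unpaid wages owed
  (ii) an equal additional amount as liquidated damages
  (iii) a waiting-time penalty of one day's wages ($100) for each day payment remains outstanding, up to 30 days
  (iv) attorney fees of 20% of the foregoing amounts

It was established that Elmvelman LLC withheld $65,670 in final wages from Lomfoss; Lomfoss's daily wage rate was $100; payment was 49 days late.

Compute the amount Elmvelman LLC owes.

Liquidated damages (equal amount): $65,670
Penalty days: min(49, 30) = 30
Waiting-time penalty: 30 × $100 = $3,000
Subtotal: $65,670 + $65,670 + $3,000 = $134,340
Attorney fees: 20% of $134,340 = $26,868
Total award: $134,340 + $26,868 = $161,208

$161,208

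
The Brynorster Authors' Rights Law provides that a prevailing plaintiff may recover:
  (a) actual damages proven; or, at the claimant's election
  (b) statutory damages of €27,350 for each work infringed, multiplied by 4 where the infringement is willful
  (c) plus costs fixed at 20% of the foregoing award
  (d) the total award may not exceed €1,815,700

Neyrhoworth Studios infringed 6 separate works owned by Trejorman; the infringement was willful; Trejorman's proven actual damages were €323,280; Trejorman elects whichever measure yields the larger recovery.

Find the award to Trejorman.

Award: €787,680

Statutory damages: 6 × €27,350 = €164,100
Multiplied by 4: 4 × €164,100 = €656,400
Greater of actual damages (€323,280) or enhanced statutory damages (€656,400): €656,400
Costs: 20% of €656,400 = €131,280
Award plus costs: €656,400 + €131,280 = €787,680
Cap at €1,815,700: €787,680 is within the cap, no reduction.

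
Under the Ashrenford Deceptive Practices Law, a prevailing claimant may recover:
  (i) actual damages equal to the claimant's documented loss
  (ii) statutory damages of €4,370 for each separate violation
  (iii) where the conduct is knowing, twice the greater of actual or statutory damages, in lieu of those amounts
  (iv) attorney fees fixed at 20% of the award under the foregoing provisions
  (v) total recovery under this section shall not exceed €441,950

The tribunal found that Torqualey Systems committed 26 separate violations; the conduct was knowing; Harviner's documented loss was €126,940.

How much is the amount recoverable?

Statutory damages: 26 × €4,370 = €113,620
Greater of actual damages (€126,940) or statutory damages (€113,620): €126,940
Doubled: 2 × €126,940 = €253,880
Attorney fees: 20% of €253,880 = €50,776
Total before cap: €253,880 + €50,776 = €304,656
Cap at €441,950: €304,656 is within the cap, no reduction.

€304,656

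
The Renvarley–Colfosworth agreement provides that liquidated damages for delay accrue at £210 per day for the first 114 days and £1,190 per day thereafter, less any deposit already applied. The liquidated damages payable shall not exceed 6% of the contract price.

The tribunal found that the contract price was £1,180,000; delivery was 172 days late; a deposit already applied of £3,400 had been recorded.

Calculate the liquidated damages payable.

First 114 days: 114 × £210 = £23,940
Remaining days: (172 − 114) × £1,190 = £69,020
Accrued per-day damages: £23,940 + £69,020 = £92,960
Less deposit already applied: £92,960 − £3,400 = £89,560
Cap: 6% of £1,180,000 = £70,800
Cap at £70,800: £89,560 exceeds the cap → £70,800

£70,800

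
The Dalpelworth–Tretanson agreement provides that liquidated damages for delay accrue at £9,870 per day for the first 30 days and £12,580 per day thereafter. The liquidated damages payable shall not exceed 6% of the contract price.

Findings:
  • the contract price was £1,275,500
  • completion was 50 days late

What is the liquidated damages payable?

First 30 days: 30 × £9,870 = £296,100
Remaining days: (50 − 30) × £12,580 = £251,600
Accrued per-day damages: £296,100 + £251,600 = £547,700
Cap: 6% of £1,275,500 = £76,530
Cap at £76,530: £547,700 exceeds the cap → £76,530

£76,530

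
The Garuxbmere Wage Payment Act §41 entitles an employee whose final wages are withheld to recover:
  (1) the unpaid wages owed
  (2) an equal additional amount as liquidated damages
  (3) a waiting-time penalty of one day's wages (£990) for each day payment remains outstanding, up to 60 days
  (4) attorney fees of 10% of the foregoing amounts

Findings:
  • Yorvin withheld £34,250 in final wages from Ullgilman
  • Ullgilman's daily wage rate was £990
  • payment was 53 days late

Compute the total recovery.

Liquidated damages (equal amount): £34,250
Penalty days: min(53, 60) = 53
Waiting-time penalty: 53 × £990 = £52,470
Subtotal: £34,250 + £34,250 + £52,470 = £120,970
Attorney fees: 10% of £120,970 = £12,097
Total award: £120,970 + £12,097 = £133,067

£133,067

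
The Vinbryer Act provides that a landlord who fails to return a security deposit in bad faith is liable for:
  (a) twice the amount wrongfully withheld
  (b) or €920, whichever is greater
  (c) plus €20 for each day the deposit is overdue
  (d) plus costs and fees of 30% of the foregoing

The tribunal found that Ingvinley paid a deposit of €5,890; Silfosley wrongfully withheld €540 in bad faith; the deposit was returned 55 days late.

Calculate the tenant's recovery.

Doubled: 2 × €540 = €1,080
Minimum €920: €1,080 meets the minimum, no increase.
Late-return penalty: 55 × €20 = €1,100
Damages plus late penalty: €1,080 + €1,100 = €2,180
Costs and fees: 30% of €2,180 = €654
Total recovery: €2,180 + €654 = €2,834

€2,834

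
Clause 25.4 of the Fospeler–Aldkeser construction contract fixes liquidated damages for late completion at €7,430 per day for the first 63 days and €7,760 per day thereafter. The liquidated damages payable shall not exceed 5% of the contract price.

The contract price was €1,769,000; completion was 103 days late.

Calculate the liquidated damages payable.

€88,450

First 63 days: 63 × €7,430 = €468,090
Remaining days: (103 − 63) × €7,760 = €310,400
Accrued per-day damages: €468,090 + €310,400 = €778,490
Cap: 5% of €1,769,000 = €88,450
Cap at €88,450: €778,490 exceeds the cap → €88,450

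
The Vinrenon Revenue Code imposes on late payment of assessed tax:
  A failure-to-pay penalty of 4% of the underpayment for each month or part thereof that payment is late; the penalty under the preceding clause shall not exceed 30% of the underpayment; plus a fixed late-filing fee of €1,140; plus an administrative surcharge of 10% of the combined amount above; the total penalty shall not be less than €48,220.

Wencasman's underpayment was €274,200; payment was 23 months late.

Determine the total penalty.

Accrued rate: 4% × 23 = 92%, capped at 30% → 30%
Failure-to-pay penalty: 30% of €274,200 = €82,260
Penalty before surcharge: €82,260 + €1,140 = €83,400
Administrative surcharge: 10% of €83,400 = €8,340
Total penalty: €83,400 + €8,340 = €91,740
Minimum €48,220: €91,740 meets the minimum, no increase.

€91,740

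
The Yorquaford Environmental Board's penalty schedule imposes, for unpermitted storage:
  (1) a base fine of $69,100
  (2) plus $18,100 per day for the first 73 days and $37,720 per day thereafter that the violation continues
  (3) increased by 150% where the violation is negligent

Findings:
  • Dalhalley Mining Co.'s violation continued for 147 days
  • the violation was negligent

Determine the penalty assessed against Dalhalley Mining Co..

$10,454,200

First 73 days: 73 × $18,100 = $1,321,300
Remaining days: (147 − 73) × $37,720 = $2,791,280
Per-day component: $1,321,300 + $2,791,280 = $4,112,580
Base plus per-day: $69,100 + $4,112,580 = $4,181,680
Enhancement: 150% of $4,181,680 = $6,272,520
Enhanced fine: $4,181,680 + $6,272,520 = $10,454,200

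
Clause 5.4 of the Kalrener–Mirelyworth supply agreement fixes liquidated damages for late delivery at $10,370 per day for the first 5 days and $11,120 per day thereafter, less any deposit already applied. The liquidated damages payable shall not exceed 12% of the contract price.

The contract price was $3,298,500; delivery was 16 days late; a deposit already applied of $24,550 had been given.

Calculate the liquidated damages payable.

First 5 days: 5 × $10,370 = $51,850
Remaining days: (16 − 5) × $11,120 = $122,320
Accrued per-day damages: $51,850 + $122,320 = $174,170
Less deposit already applied: $174,170 − $24,550 = $149,620
Cap: 12% of $3,298,500 = $395,820
Cap at $395,820: $149,620 is within the cap, no reduction.

Liquidated damages: $149,620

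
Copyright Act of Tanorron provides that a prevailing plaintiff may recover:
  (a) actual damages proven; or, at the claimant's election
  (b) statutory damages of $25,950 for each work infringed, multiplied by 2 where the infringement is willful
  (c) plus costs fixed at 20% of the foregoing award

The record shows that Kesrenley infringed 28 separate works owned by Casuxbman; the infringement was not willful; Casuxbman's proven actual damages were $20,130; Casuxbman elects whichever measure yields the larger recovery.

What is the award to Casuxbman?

$871,920

Statutory damages: 28 × $25,950 = $726,600
Infringement not willful: no ×2 enhancement.
Greater of actual damages ($20,130) or statutory damages ($726,600): $726,600
Costs: 20% of $726,600 = $145,320
Award plus costs: $726,600 + $145,320 = $871,920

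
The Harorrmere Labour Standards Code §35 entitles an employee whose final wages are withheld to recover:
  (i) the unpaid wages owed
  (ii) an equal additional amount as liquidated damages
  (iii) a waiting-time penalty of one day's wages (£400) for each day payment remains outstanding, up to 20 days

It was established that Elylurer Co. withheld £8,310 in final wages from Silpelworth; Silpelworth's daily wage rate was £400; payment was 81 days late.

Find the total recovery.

£24,620

Liquidated damages (equal amount): £8,310
Penalty days: min(81, 20) = 20
Waiting-time penalty: 20 × £400 = £8,000
Total award: £8,310 + £8,310 + £8,000 = £24,620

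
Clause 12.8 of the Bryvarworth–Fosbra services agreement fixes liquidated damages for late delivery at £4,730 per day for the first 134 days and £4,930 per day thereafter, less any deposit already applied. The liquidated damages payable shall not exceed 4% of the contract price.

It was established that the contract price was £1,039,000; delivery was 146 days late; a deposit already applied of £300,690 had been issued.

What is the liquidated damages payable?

£41,560

First 134 days: 134 × £4,730 = £633,820
Remaining days: (146 − 134) × £4,930 = £59,160
Accrued per-day damages: £633,820 + £59,160 = £692,980
Less deposit already applied: £692,980 − £300,690 = £392,290
Cap: 4% of £1,039,000 = £41,560
Cap at £41,560: £392,290 exceeds the cap → £41,560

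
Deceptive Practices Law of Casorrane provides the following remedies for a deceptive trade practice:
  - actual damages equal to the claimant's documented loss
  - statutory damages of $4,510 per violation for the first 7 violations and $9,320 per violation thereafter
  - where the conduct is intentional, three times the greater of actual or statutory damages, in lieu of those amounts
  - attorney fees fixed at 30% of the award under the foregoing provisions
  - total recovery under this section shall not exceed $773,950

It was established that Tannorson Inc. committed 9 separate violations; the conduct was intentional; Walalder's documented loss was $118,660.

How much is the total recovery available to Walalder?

Total recovery: $462,774

First 7 violations: 7 × $4,510 = $31,570
Remaining violations: (9 − 7) × $9,320 = $18,640
Statutory damages: $31,570 + $18,640 = $50,210
Greater of actual damages ($118,660) or statutory damages ($50,210): $118,660
Trebled: 3 × $118,660 = $355,980
Attorney fees: 30% of $355,980 = $106,794
Total before cap: $355,980 + $106,794 = $462,774
Cap at $773,950: $462,774 is within the cap, no reduction.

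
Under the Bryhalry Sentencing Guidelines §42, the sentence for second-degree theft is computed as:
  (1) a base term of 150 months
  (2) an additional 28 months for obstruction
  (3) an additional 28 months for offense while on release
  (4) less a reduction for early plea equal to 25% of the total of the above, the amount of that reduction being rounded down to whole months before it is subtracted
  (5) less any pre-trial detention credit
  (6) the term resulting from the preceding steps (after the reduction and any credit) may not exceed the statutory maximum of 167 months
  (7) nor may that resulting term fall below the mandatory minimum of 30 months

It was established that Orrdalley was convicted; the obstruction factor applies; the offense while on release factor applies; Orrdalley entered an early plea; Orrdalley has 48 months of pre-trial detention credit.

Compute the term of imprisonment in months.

Obstruction enhancement: +28 months
Offense while on release enhancement: +28 months
Adjusted term: 150 months + 28 months + 28 months = 206 months
Early plea reduction: 25% of 206 months = 51 months (rounded down)
After reduction: 206 − 51 = 155 months
Less pre-trial detention credit: 155 months − 48 months = 107 months
Cap at 167 months: 107 months is within the cap, no reduction.
Minimum 30 months: 107 months meets the minimum, no increase.

107 months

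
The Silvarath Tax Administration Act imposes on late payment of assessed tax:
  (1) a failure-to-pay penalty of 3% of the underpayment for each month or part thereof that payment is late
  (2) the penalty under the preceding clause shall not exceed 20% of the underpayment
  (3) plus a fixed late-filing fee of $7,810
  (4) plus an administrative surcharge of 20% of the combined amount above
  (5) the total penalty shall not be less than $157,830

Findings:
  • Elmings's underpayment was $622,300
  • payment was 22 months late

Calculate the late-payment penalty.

Accrued rate: 3% × 22 = 66%, capped at 20% → 20%
Failure-to-pay penalty: 20% of $622,300 = $124,460
Penalty before surcharge: $124,460 + $7,810 = $132,270
Administrative surcharge: 20% of $132,270 = $26,454
Total penalty: $132,270 + $26,454 = $158,724
Minimum $157,830: $158,724 meets the minimum, no increase.

$158,724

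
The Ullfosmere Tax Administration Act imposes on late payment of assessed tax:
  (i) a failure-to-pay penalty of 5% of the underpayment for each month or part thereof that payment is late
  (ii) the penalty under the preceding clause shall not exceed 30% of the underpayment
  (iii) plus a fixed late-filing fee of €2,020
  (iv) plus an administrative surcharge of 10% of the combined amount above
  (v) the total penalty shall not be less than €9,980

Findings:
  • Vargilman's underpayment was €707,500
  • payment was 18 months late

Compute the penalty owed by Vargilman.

€235,697

Accrued rate: 5% × 18 = 90%, capped at 30% → 30%
Failure-to-pay penalty: 30% of €707,500 = €212,250
Penalty before surcharge: €212,250 + €2,020 = €214,270
Administrative surcharge: 10% of €214,270 = €21,427
Total penalty: €214,270 + €21,427 = €235,697
Minimum €9,980: €235,697 meets the minimum, no increase.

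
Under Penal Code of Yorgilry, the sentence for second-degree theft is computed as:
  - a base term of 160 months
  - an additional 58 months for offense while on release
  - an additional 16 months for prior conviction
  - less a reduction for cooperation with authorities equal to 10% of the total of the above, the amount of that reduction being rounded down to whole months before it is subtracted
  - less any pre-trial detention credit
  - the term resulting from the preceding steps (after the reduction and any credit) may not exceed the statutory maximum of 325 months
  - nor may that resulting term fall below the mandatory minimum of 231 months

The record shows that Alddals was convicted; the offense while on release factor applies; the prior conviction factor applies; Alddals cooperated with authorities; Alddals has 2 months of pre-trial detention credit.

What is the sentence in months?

Offense while on release enhancement: +58 months
Prior conviction enhancement: +16 months
Adjusted term: 160 months + 58 months + 16 months = 234 months
Cooperation with authorities reduction: 10% of 234 months = 23 months (rounded down)
After reduction: 234 − 23 = 211 months
Less pre-trial detention credit: 211 months − 2 months = 209 months
Cap at 325 months: 209 months is within the cap, no reduction.
Minimum 231 months: 209 months is below the minimum → 231 months

231 months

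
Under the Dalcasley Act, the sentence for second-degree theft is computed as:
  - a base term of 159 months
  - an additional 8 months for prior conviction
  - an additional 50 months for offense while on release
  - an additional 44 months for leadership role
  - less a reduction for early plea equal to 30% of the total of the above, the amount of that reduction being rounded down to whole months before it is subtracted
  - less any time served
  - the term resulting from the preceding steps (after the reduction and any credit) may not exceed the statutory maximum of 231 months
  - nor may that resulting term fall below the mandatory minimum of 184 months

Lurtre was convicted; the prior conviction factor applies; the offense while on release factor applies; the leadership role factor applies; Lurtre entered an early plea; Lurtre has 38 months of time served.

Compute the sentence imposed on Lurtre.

Sentence: 184 months

Prior conviction enhancement: +8 months
Offense while on release enhancement: +50 months
Leadership role enhancement: +44 months
Adjusted term: 159 months + 8 months + 50 months + 44 months = 261 months
Early plea reduction: 30% of 261 months = 78 months (rounded down)
After reduction: 261 − 78 = 183 months
Less time served: 183 months − 38 months = 145 months
Cap at 231 months: 145 months is within the cap, no reduction.
Minimum 184 months: 145 months is below the minimum → 184 months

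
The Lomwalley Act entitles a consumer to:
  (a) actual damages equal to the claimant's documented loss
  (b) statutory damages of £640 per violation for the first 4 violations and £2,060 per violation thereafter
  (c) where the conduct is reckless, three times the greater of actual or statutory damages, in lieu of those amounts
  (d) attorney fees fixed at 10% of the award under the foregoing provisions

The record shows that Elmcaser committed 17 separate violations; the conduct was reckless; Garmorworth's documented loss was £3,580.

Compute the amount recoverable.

First 4 violations: 4 × £640 = £2,560
Remaining violations: (17 − 4) × £2,060 = £26,780
Statutory damages: £2,560 + £26,780 = £29,340
Greater of actual damages (£3,580) or statutory damages (£29,340): £29,340
Trebled: 3 × £29,340 = £88,020
Attorney fees: 10% of £88,020 = £8,802
Total recovery: £88,020 + £8,802 = £96,822

£96,822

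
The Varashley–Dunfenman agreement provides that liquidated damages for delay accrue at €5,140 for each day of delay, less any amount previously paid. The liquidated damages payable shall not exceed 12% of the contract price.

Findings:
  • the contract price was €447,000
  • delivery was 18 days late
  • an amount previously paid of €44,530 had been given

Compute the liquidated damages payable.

€47,990

Per-day damages: 18 × €5,140 = €92,520
Less amount previously paid: €92,520 − €44,530 = €47,990
Cap: 12% of €447,000 = €53,640
Cap at €53,640: €47,990 is within the cap, no reduction.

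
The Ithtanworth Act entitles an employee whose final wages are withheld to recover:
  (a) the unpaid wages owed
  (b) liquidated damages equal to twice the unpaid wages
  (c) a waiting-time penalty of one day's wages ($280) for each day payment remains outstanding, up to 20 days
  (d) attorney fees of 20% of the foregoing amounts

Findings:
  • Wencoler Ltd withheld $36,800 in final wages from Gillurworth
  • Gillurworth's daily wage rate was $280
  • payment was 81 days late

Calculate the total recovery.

Doubled: 2 × $36,800 = $73,600
Penalty days: min(81, 20) = 20
Waiting-time penalty: 20 × $280 = $5,600
Subtotal: $36,800 + $73,600 + $5,600 = $116,000
Attorney fees: 20% of $116,000 = $23,200
Total award: $116,000 + $23,200 = $139,200

$139,200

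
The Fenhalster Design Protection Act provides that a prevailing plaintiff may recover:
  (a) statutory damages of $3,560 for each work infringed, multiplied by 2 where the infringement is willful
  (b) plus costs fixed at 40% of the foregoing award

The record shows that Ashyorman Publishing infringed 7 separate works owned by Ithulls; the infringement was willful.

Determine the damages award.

$69,776

Statutory damages: 7 × $3,560 = $24,920
Doubled: 2 × $24,920 = $49,840
Costs: 40% of $49,840 = $19,936
Award plus costs: $49,840 + $19,936 = $69,776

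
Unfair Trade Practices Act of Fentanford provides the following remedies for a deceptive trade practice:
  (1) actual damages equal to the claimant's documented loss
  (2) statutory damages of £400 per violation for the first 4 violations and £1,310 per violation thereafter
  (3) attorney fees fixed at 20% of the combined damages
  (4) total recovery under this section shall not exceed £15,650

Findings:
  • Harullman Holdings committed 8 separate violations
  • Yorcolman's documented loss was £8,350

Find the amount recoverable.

First 4 violations: 4 × £400 = £1,600
Remaining violations: (8 − 4) × £1,310 = £5,240
Statutory damages: £1,600 + £5,240 = £6,840
Combined damages: £8,350 + £6,840 = £15,190
Attorney fees: 20% of £15,190 = £3,038
Total before cap: £15,190 + £3,038 = £18,228
Cap at £15,650: £18,228 exceeds the cap → £15,650

£15,650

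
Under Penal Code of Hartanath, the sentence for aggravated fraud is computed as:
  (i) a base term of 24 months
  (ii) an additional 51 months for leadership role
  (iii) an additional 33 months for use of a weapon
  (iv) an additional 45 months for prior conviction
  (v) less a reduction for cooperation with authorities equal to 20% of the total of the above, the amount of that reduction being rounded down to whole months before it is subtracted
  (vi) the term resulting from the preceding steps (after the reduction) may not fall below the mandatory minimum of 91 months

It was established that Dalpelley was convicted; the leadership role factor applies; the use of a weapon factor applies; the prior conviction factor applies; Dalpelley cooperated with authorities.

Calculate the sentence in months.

Leadership role enhancement: +51 months
Use of a weapon enhancement: +33 months
Prior conviction enhancement: +45 months
Adjusted term: 24 months + 51 months + 33 months + 45 months = 153 months
Cooperation with authorities reduction: 20% of 153 months = 30 months (rounded down)
After reduction: 153 − 30 = 123 months
Minimum 91 months: 123 months meets the minimum, no increase.

Sentence: 123 months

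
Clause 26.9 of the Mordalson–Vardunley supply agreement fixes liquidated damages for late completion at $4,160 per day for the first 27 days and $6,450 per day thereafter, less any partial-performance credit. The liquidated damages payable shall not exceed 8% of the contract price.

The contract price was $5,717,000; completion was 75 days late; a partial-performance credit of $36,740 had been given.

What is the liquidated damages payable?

First 27 days: 27 × $4,160 = $112,320
Remaining days: (75 − 27) × $6,450 = $309,600
Accrued per-day damages: $112,320 + $309,600 = $421,920
Less partial-performance credit: $421,920 − $36,740 = $385,180
Cap: 8% of $5,717,000 = $457,360
Cap at $457,360: $385,180 is within the cap, no reduction.

$385,180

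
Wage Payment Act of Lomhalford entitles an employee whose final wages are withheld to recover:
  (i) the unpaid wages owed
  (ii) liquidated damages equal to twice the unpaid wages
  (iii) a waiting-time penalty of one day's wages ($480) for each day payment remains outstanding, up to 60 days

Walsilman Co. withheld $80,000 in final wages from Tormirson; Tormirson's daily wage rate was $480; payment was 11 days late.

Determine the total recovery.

$245,280

Doubled: 2 × $80,000 = $160,000
Penalty days: min(11, 60) = 11
Waiting-time penalty: 11 × $480 = $5,280
Total award: $80,000 + $160,000 + $5,280 = $245,280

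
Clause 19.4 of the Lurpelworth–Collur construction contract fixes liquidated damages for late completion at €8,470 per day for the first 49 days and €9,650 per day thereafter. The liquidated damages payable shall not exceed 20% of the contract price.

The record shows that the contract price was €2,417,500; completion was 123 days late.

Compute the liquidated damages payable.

First 49 days: 49 × €8,470 = €415,030
Remaining days: (123 − 49) × €9,650 = €714,100
Accrued per-day damages: €415,030 + €714,100 = €1,129,130
Cap: 20% of €2,417,500 = €483,500
Cap at €483,500: €1,129,130 exceeds the cap → €483,500

€483,500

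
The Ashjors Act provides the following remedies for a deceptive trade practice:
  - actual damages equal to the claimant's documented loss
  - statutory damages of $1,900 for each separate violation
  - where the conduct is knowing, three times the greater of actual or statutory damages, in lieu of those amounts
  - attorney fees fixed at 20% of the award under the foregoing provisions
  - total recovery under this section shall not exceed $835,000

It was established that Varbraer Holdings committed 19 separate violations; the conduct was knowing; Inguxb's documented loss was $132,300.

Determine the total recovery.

Statutory damages: 19 × $1,900 = $36,100
Greater of actual damages ($132,300) or statutory damages ($36,100): $132,300
Trebled: 3 × $132,300 = $396,900
Attorney fees: 20% of $396,900 = $79,380
Total before cap: $396,900 + $79,380 = $476,280
Cap at $835,000: $476,280 is within the cap, no reduction.

Total recovery: $476,280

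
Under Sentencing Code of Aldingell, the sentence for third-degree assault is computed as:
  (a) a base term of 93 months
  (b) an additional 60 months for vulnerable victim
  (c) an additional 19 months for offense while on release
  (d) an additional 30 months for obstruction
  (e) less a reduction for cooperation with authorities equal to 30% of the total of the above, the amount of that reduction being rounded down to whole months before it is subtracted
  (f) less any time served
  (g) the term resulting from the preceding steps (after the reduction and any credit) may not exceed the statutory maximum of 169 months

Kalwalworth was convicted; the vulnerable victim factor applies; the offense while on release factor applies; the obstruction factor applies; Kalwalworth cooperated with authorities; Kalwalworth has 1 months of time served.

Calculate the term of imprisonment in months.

Vulnerable victim enhancement: +60 months
Offense while on release enhancement: +19 months
Obstruction enhancement: +30 months
Adjusted term: 93 months + 60 months + 19 months + 30 months = 202 months
Cooperation with authorities reduction: 30% of 202 months = 60 months (rounded down)
After reduction: 202 − 60 = 142 months
Less time served: 142 months − 1 months = 141 months
Cap at 169 months: 141 months is within the cap, no reduction.

141 months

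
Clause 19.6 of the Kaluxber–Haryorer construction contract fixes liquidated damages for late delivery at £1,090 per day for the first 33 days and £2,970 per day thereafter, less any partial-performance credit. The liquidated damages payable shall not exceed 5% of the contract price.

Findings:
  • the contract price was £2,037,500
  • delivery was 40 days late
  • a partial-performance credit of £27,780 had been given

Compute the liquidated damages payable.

First 33 days: 33 × £1,090 = £35,970
Remaining days: (40 − 33) × £2,970 = £20,790
Accrued per-day damages: £35,970 + £20,790 = £56,760
Less partial-performance credit: £56,760 − £27,780 = £28,980
Cap: 5% of £2,037,500 = £101,875
Cap at £101,875: £28,980 is within the cap, no reduction.

£28,980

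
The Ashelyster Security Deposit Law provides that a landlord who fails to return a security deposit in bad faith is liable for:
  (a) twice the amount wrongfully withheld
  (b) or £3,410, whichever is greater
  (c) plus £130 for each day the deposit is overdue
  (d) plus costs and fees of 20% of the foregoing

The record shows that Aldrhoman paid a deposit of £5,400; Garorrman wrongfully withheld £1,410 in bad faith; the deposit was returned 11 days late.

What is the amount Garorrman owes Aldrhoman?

Doubled: 2 × £1,410 = £2,820
Minimum £3,410: £2,820 is below the minimum → £3,410
Late-return penalty: 11 × £130 = £1,430
Damages plus late penalty: £3,410 + £1,430 = £4,840
Costs and fees: 20% of £4,840 = £968
Total recovery: £4,840 + £968 = £5,808

£5,808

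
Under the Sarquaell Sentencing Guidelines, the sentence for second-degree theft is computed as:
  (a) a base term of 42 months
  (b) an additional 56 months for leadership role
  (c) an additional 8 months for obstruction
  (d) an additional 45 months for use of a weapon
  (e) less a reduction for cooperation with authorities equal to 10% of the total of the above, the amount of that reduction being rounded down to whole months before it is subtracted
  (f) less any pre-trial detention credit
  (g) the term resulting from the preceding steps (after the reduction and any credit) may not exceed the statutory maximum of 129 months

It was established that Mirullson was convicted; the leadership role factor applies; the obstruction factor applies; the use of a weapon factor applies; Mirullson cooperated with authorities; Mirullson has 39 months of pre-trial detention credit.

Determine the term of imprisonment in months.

97 months

Leadership role enhancement: +56 months
Obstruction enhancement: +8 months
Use of a weapon enhancement: +45 months
Adjusted term: 42 months + 56 months + 8 months + 45 months = 151 months
Cooperation with authorities reduction: 10% of 151 months = 15 months (rounded down)
After reduction: 151 − 15 = 136 months
Less pre-trial detention credit: 136 months − 39 months = 97 months
Cap at 129 months: 97 months is within the cap, no reduction.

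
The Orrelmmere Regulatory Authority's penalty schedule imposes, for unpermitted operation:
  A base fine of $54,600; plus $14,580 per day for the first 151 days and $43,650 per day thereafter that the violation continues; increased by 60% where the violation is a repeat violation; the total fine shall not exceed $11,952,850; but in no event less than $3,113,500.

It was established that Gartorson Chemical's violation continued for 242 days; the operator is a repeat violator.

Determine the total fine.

First 151 days: 151 × $14,580 = $2,201,580
Remaining days: (242 − 151) × $43,650 = $3,972,150
Per-day component: $2,201,580 + $3,972,150 = $6,173,730
Base plus per-day: $54,600 + $6,173,730 = $6,228,330
Enhancement: 60% of $6,228,330 = $3,736,998
Enhanced fine: $6,228,330 + $3,736,998 = $9,965,328
Cap at $11,952,850: $9,965,328 is within the cap, no reduction.
Minimum $3,113,500: $9,965,328 meets the minimum, no increase.

$9,965,328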